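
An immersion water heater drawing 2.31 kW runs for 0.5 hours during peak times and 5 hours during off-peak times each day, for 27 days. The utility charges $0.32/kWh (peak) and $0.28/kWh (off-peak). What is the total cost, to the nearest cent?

Peak energy = 2.31 kW × 0.5 h × 27 = 31.185 kWh
Off-peak energy = 2.31 kW × 5 h × 27 = 311.85 kWh
Cost = 31.185 × $0.32 + 311.85 × $0.28 = $9.9792 + $87.318 = $97.30

$97.30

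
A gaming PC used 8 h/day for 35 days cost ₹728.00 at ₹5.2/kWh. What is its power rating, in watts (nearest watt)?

Energy = ₹728.00 ÷ ₹5.2/kWh = 140 kWh
Runtime = 8 h/day × 35 days = 280 h
Power = 140 kWh ÷ 280 h = 0.5 kW = 500 W

500 W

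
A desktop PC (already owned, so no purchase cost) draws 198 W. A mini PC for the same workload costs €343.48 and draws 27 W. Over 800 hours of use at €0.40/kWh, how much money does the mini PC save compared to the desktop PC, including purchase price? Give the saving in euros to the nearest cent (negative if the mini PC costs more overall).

-€288.76

desktop PC: €0.00 + (198/1000) kW × 800 h × €0.40 = €0.00 + €63.36 = €63.36
mini PC: €343.48 + (27/1000) kW × 800 h × €0.40 = €343.48 + €8.64 = €352.12
Saving = €63.36 − €352.12 = −€288.76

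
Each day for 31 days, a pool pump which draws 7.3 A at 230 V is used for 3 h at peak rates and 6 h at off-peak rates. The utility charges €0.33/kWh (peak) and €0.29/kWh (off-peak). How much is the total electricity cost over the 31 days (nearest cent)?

Power = 7.3 A × 230 V = 1679 W = 1.679 kW
Peak energy = 1.679 kW × 3 h × 31 = 156.147 kWh
Off-peak energy = 1.679 kW × 6 h × 31 = 312.294 kWh
Cost = 156.147 × €0.33 + 312.294 × €0.29 = €51.52851 + €90.56526 = €142.09

€142.09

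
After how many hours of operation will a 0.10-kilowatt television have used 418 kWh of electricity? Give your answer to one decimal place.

Hours = 418 kWh ÷ 0.1 kW = 4180.0 h

4180.0 h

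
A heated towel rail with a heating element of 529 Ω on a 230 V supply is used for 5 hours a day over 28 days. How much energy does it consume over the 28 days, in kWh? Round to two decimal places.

Power = V²/R = 230²/529 = 100 W = 0.1 kW
Runtime = 5 h/day × 28 days = 140 h
Energy = 0.1 kW × 140 h = 14 kWh

14.00 kWh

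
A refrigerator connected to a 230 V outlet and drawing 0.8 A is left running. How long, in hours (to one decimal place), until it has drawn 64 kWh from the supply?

Power = 0.8 A × 230 V = 184 W = 0.184 kW
Hours = 64 kWh ÷ 0.184 kW = 347.8 h

347.8 h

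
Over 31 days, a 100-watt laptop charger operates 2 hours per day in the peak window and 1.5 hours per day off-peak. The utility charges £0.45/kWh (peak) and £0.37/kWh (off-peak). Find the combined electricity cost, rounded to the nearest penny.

£4.51

Peak energy = 0.1 kW × 2 h × 31 = 6.2 kWh
Off-peak energy = 0.1 kW × 1.5 h × 31 = 4.65 kWh
Cost = 6.2 × £0.45 + 4.65 × £0.37 = £2.79 + £1.7205 = £4.51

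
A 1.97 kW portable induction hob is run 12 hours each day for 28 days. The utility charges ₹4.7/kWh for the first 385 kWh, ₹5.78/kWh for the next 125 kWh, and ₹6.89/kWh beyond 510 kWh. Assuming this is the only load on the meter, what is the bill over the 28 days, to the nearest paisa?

Runtime = 12 h/day × 28 days = 336 h
Energy = 1.97 kW × 336 h = 661.92 kWh
Tier 1 (0–385 kWh): 385 × ₹4.7 = ₹1809.5
Tier 2 (385–510 kWh): 125 × ₹5.78 = ₹722.5
Above 510 kWh: 151.92 × ₹6.89 = ₹1046.7288
Bill = ₹3578.73

₹3578.73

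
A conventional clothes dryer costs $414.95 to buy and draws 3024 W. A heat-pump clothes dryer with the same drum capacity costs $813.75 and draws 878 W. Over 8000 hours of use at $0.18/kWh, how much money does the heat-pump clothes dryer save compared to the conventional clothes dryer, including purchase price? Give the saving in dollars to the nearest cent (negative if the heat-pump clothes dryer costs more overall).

conventional clothes dryer: $414.95 + (3024/1000) kW × 8000 h × $0.18 = $414.95 + $4354.56 = $4769.51
heat-pump clothes dryer: $813.75 + (878/1000) kW × 8000 h × $0.18 = $813.75 + $1264.32 = $2078.07
Saving = $4769.51 − $2078.07 = $2691.44

$2691.44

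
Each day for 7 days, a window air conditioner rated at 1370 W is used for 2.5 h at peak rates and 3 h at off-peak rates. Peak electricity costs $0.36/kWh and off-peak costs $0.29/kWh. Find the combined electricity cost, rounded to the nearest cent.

Peak energy = 1.37 kW × 2.5 h × 7 = 23.975 kWh
Off-peak energy = 1.37 kW × 3 h × 7 = 28.77 kWh
Cost = 23.975 × $0.36 + 28.77 × $0.29 = $8.631 + $8.3433 = $16.97

$16.97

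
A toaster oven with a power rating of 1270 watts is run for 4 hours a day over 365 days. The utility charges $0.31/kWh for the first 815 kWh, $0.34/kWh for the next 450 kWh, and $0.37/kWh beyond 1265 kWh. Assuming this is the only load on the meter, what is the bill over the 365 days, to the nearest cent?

Runtime = 4 h/day × 365 days = 1460 h
Energy = 1.27 kW × 1460 h = 1854.2 kWh
Tier 1 (0–815 kWh): 815 × $0.31 = $252.65
Tier 2 (815–1265 kWh): 450 × $0.34 = $153
Above 1265 kWh: 589.2 × $0.37 = $218.004
Bill = $623.65

$623.65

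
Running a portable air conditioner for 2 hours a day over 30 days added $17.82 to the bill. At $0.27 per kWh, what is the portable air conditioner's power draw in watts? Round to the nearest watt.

Energy = $17.82 ÷ $0.27/kWh = 66 kWh
Runtime = 2 h/day × 30 days = 60 h
Power = 66 kWh ÷ 60 h = 1.1 kW = 1100 W

1100 W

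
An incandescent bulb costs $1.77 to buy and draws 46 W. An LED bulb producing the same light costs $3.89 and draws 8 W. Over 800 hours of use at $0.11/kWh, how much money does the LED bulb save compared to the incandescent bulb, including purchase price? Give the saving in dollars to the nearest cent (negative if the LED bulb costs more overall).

$1.22

incandescent bulb: $1.77 + (46/1000) kW × 800 h × $0.11 = $1.77 + $4.048 = $5.818
LED bulb: $3.89 + (8/1000) kW × 800 h × $0.11 = $3.89 + $0.704 = $4.594
Saving = $5.818 − $4.594 = $1.224 → $1.22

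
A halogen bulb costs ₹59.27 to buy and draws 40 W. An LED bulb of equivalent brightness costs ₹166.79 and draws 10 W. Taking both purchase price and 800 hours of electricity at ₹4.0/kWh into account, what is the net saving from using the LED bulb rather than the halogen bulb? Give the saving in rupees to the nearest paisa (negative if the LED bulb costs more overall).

halogen bulb: ₹59.27 + (40/1000) kW × 800 h × ₹4.0 = ₹59.27 + ₹128 = ₹187.27
LED bulb: ₹166.79 + (10/1000) kW × 800 h × ₹4.0 = ₹166.79 + ₹32 = ₹198.79
Saving = ₹187.27 − ₹198.79 = −₹11.52

-₹11.52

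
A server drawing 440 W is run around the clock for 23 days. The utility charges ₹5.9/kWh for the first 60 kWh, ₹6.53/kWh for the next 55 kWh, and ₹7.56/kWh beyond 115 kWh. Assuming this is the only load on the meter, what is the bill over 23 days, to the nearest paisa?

₹1679.92

Runtime = 24 h × 23 = 552 h
Energy = 0.44 kW × 552 h = 242.88 kWh
Tier 1 (0–60 kWh): 60 × ₹5.9 = ₹354
Tier 2 (60–115 kWh): 55 × ₹6.53 = ₹359.15
Above 115 kWh: 127.88 × ₹7.56 = ₹966.7728
Bill = ₹1679.92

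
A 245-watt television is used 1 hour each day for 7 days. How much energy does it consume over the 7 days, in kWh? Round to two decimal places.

Runtime = 1 h/day × 7 days = 7 h
Energy = 0.245 kW × 7 h = 1.715 kWh ≈ 1.72 kWh

1.72 kWh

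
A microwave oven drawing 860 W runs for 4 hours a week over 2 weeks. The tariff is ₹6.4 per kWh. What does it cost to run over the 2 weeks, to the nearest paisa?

₹44.03

Runtime = 4 h/week × 2 weeks = 8 h
Energy = 0.86 kW × 8 h = 6.88 kWh
Cost = 6.88 kWh × ₹6.4/kWh = ₹44.03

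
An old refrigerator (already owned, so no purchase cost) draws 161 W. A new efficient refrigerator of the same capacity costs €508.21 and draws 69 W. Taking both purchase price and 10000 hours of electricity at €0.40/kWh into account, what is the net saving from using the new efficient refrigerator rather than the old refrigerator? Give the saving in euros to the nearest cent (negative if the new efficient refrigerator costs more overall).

-€140.21

old refrigerator: €0.00 + (161/1000) kW × 10000 h × €0.40 = €0.00 + €644 = €644
new efficient refrigerator: €508.21 + (69/1000) kW × 10000 h × €0.40 = €508.21 + €276 = €784.21
Saving = €644 − €784.21 = −€140.21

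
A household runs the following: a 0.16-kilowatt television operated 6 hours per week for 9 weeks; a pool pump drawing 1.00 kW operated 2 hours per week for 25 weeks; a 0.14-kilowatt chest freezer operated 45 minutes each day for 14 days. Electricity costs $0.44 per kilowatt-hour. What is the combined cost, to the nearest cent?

television: Runtime = 6 h/week × 9 weeks = 54 h
television: 0.16 kW × 54 h = 8.64 kWh
pool pump: Runtime = 2 h/week × 25 weeks = 50 h
pool pump: 1 kW × 50 h = 50 kWh
chest freezer: Runtime = 45 min × 14 = 630 min = 10.5 h
chest freezer: 0.14 kW × 10.5 h = 1.47 kWh
Total energy = 60.11 kWh
Cost = 60.11 × $0.44 = $26.45

$26.45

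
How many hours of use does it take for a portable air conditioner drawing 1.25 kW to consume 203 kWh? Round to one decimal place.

Hours = 203 kWh ÷ 1.25 kW = 162.4 h

162.4 h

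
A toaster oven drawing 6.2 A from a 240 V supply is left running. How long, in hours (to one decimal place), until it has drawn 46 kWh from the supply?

Power = 6.2 A × 240 V = 1488 W = 1.488 kW
Hours = 46 kWh ÷ 1.488 kW = 30.9 h

30.9 h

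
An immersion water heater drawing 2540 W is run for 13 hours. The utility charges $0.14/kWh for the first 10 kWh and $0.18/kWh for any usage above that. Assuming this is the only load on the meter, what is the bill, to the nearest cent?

Energy = 2.54 kW × 13 h = 33.02 kWh
Tier 1 (0–10 kWh): 10 × $0.14 = $1.4
Above 10 kWh: 23.02 × $0.18 = $4.1436
Bill = $5.54

$5.54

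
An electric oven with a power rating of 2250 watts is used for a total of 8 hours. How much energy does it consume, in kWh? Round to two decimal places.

18.00 kWh

Energy = 2.25 kW × 8 h = 18 kWh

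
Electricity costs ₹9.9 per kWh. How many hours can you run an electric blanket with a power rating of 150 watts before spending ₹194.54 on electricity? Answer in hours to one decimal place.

131.0 h

Energy available = ₹194.54 ÷ ₹9.9/kWh = 19.6505 kWh
Hours = 19.6505 kWh ÷ 0.15 kW = 131.0 h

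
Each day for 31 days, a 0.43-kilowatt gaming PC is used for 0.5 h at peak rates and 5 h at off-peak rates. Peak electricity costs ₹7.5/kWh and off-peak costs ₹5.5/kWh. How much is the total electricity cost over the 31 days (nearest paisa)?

Peak energy = 0.43 kW × 0.5 h × 31 = 6.665 kWh
Off-peak energy = 0.43 kW × 5 h × 31 = 66.65 kWh
Cost = 6.665 × ₹7.5 + 66.65 × ₹5.5 = ₹49.9875 + ₹366.575 = ₹416.56

₹416.56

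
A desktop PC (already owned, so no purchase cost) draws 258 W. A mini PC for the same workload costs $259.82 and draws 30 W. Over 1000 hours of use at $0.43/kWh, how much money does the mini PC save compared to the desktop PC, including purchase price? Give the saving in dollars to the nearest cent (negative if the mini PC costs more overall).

-$161.78

desktop PC: $0.00 + (258/1000) kW × 1000 h × $0.43 = $0.00 + $110.94 = $110.94
mini PC: $259.82 + (30/1000) kW × 1000 h × $0.43 = $259.82 + $12.9 = $272.72
Saving = $110.94 − $272.72 = −$161.78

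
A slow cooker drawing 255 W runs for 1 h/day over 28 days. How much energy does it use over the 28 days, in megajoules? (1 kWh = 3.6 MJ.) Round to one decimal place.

25.7 MJ

Runtime = 1 h/day × 28 days = 28 h
Energy = 0.255 kW × 28 h = 7.14 kWh
= 7.14 × 3.6 MJ = 25.7 MJ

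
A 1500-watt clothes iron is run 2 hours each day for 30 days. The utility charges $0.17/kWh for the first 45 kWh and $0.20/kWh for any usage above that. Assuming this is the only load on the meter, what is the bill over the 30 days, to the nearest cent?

Runtime = 2 h/day × 30 days = 60 h
Energy = 1.5 kW × 60 h = 90 kWh
Tier 1 (0–45 kWh): 45 × $0.17 = $7.65
Above 45 kWh: 45 × $0.20 = $9
Bill = $16.65

$16.65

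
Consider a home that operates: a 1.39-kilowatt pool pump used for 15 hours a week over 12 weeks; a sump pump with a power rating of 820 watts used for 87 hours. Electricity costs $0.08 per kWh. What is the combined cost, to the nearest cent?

$25.72

pool pump: Runtime = 15 h/week × 12 weeks = 180 h
pool pump: 1.39 kW × 180 h = 250.2 kWh
sump pump: 0.82 kW × 87 h = 71.34 kWh
Total energy = 321.54 kWh
Cost = 321.54 × $0.08 = $25.72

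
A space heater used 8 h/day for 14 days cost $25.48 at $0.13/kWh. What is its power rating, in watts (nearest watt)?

Energy = $25.48 ÷ $0.13/kWh = 196 kWh
Runtime = 8 h/day × 14 days = 112 h
Power = 196 kWh ÷ 112 h = 1.75 kW = 1750 W

1750 W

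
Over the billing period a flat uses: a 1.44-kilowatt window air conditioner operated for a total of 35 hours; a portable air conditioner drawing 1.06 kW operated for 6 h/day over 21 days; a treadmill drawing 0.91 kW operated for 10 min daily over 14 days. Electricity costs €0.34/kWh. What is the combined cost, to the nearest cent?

window air conditioner: 1.44 kW × 35 h = 50.4 kWh
portable air conditioner: Runtime = 6 h/day × 21 days = 126 h
portable air conditioner: 1.06 kW × 126 h = 133.56 kWh
treadmill: Runtime = 10 min × 14 = 140 min = 2.333333… h
treadmill: 0.91 kW × 2.333333… h = 2.123333… kWh
Total energy = 186.083333… kWh
Cost = 186.083333… × €0.34 = €63.27

€63.27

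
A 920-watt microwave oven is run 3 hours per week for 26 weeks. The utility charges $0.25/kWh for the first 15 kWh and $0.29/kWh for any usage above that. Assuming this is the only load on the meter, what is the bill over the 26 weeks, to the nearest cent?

$20.21

Runtime = 3 h/week × 26 weeks = 78 h
Energy = 0.92 kW × 78 h = 71.76 kWh
Tier 1 (0–15 kWh): 15 × $0.25 = $3.75
Above 15 kWh: 56.76 × $0.29 = $16.4604
Bill = $20.21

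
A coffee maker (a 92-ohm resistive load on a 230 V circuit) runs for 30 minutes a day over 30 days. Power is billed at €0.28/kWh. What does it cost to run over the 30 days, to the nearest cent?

Power = V²/R = 230²/92 = 575 W = 0.575 kW
Runtime = 30 min × 30 = 900 min = 15 h
Energy = 0.575 kW × 15 h = 8.625 kWh
Cost = 8.625 kWh × €0.28/kWh = €2.42

€2.42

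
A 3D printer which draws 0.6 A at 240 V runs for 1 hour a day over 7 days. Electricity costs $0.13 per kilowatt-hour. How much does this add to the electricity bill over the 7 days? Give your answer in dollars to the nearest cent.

Power = 0.6 A × 240 V = 144 W = 0.144 kW
Runtime = 1 h/day × 7 days = 7 h
Energy = 0.144 kW × 7 h = 1.008 kWh
Cost = 1.008 kWh × $0.13/kWh = $0.13

$0.13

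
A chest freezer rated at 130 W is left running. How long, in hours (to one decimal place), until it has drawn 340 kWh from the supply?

2615.4 h

Hours = 340 kWh ÷ 0.13 kW = 2615.4 h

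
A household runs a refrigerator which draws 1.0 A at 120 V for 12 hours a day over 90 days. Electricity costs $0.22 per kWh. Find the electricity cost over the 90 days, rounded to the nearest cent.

$28.51

Power = 1.0 A × 120 V = 120 W = 0.12 kW
Runtime = 12 h/day × 90 days = 1080 h
Energy = 0.12 kW × 1080 h = 129.6 kWh
Cost = 129.6 kWh × $0.22/kWh = $28.51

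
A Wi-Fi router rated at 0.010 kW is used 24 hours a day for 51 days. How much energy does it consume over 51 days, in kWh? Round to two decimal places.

12.24 kWh

Runtime = 24 h × 51 = 1224 h
Energy = 0.01 kW × 1224 h = 12.24 kWh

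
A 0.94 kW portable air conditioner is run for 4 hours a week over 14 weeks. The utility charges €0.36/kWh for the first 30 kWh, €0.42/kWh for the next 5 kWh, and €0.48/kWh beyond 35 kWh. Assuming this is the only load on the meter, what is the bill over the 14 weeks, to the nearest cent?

Runtime = 4 h/week × 14 weeks = 56 h
Energy = 0.94 kW × 56 h = 52.64 kWh
Tier 1 (0–30 kWh): 30 × €0.36 = €10.8
Tier 2 (30–35 kWh): 5 × €0.42 = €2.1
Above 35 kWh: 17.64 × €0.48 = €8.4672
Bill = €21.37

€21.37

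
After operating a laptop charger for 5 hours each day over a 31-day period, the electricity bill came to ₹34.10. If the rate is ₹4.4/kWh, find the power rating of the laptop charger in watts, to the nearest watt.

Energy = ₹34.10 ÷ ₹4.4/kWh = 7.75 kWh
Runtime = 5 h/day × 31 days = 155 h
Power = 7.75 kWh ÷ 155 h = 0.05 kW = 50 W

50 W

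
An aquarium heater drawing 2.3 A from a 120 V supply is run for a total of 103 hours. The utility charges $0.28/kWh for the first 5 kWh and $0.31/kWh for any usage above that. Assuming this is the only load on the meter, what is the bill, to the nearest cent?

$8.66

Power = 2.3 A × 120 V = 276 W = 0.276 kW
Energy = 0.276 kW × 103 h = 28.428 kWh
Tier 1 (0–5 kWh): 5 × $0.28 = $1.4
Above 5 kWh: 23.428 × $0.31 = $7.26268
Bill = $8.66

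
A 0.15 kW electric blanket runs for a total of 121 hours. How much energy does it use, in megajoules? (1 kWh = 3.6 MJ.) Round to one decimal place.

Energy = 0.15 kW × 121 h = 18.15 kWh
= 18.15 × 3.6 MJ = 65.3 MJ

65.3 MJ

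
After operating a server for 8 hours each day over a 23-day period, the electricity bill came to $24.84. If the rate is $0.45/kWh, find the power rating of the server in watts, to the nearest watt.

Energy = $24.84 ÷ $0.45/kWh = 55.2 kWh
Runtime = 8 h/day × 23 days = 184 h
Power = 55.2 kWh ÷ 184 h = 0.3 kW = 300 W

300 W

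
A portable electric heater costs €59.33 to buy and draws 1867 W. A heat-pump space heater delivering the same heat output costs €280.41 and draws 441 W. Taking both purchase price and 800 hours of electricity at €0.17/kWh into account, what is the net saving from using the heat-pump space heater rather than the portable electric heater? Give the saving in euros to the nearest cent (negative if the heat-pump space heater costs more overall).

portable electric heater: €59.33 + (1867/1000) kW × 800 h × €0.17 = €59.33 + €253.912 = €313.242
heat-pump space heater: €280.41 + (441/1000) kW × 800 h × €0.17 = €280.41 + €59.976 = €340.386
Saving = €313.242 − €340.386 = −€27.144 → -€27.14

-€27.14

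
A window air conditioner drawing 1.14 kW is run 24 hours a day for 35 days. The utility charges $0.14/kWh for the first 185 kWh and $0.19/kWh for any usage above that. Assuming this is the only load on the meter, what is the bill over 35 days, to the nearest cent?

Runtime = 24 h × 35 = 840 h
Energy = 1.14 kW × 840 h = 957.6 kWh
Tier 1 (0–185 kWh): 185 × $0.14 = $25.9
Above 185 kWh: 772.6 × $0.19 = $146.794
Bill = $172.69

$172.69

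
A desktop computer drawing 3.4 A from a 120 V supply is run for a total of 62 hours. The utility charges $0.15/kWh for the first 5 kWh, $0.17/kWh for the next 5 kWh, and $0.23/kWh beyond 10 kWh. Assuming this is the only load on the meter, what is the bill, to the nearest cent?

Power = 3.4 A × 120 V = 408 W = 0.408 kW
Energy = 0.408 kW × 62 h = 25.296 kWh
Tier 1 (0–5 kWh): 5 × $0.15 = $0.75
Tier 2 (5–10 kWh): 5 × $0.17 = $0.85
Above 10 kWh: 15.296 × $0.23 = $3.51808
Bill = $5.12

$5.12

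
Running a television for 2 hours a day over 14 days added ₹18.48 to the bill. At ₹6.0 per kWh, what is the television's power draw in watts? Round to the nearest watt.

110 W

Energy = ₹18.48 ÷ ₹6.0/kWh = 3.08 kWh
Runtime = 2 h/day × 14 days = 28 h
Power = 3.08 kWh ÷ 28 h = 0.11 kW = 110 W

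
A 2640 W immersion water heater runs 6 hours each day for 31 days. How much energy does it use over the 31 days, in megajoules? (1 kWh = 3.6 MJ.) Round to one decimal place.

Runtime = 6 h/day × 31 days = 186 h
Energy = 2.64 kW × 186 h = 491.04 kWh
= 491.04 × 3.6 MJ = 1767.7 MJ

1767.7 MJ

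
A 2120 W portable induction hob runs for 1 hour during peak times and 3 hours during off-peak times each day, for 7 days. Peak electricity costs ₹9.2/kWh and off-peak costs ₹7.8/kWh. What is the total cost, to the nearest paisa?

₹483.78

Peak energy = 2.12 kW × 1 h × 7 = 14.84 kWh
Off-peak energy = 2.12 kW × 3 h × 7 = 44.52 kWh
Cost = 14.84 × ₹9.2 + 44.52 × ₹7.8 = ₹136.528 + ₹347.256 = ₹483.78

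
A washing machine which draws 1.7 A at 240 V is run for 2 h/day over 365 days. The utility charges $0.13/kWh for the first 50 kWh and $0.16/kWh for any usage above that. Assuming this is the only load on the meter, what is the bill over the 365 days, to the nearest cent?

$46.15

Power = 1.7 A × 240 V = 408 W = 0.408 kW
Runtime = 2 h/day × 365 days = 730 h
Energy = 0.408 kW × 730 h = 297.84 kWh
Tier 1 (0–50 kWh): 50 × $0.13 = $6.5
Above 50 kWh: 247.84 × $0.16 = $39.6544
Bill = $46.15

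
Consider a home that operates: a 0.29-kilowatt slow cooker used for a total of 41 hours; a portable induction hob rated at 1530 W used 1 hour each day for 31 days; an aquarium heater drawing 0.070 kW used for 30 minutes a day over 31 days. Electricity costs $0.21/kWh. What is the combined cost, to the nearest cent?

$12.69

slow cooker: 0.29 kW × 41 h = 11.89 kWh
portable induction hob: Runtime = 1 h/day × 31 days = 31 h
portable induction hob: 1.53 kW × 31 h = 47.43 kWh
aquarium heater: Runtime = 30 min × 31 = 930 min = 15.5 h
aquarium heater: 0.07 kW × 15.5 h = 1.085 kWh
Total energy = 60.405 kWh
Cost = 60.405 × $0.21 = $12.69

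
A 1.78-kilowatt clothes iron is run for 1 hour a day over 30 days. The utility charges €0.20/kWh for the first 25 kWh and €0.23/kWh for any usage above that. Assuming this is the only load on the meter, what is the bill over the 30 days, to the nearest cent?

€11.53

Runtime = 1 h/day × 30 days = 30 h
Energy = 1.78 kW × 30 h = 53.4 kWh
Tier 1 (0–25 kWh): 25 × €0.20 = €5
Above 25 kWh: 28.4 × €0.23 = €6.532
Bill = €11.53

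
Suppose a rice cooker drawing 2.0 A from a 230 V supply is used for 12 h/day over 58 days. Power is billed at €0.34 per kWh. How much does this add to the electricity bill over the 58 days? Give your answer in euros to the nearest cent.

€108.85

Power = 2.0 A × 230 V = 460 W = 0.46 kW
Runtime = 12 h/day × 58 days = 696 h
Energy = 0.46 kW × 696 h = 320.16 kWh
Cost = 320.16 kWh × €0.34/kWh = €108.85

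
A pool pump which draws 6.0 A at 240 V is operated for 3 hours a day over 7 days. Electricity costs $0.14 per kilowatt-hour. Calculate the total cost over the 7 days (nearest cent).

Power = 6.0 A × 240 V = 1440 W = 1.44 kW
Runtime = 3 h/day × 7 days = 21 h
Energy = 1.44 kW × 21 h = 30.24 kWh
Cost = 30.24 kWh × $0.14/kWh = $4.23

$4.23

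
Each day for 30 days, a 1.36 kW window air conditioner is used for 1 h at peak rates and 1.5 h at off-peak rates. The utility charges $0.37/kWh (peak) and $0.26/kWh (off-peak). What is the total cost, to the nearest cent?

Peak energy = 1.36 kW × 1 h × 30 = 40.8 kWh
Off-peak energy = 1.36 kW × 1.5 h × 30 = 61.2 kWh
Cost = 40.8 × $0.37 + 61.2 × $0.26 = $15.096 + $15.912 = $31.01

$31.01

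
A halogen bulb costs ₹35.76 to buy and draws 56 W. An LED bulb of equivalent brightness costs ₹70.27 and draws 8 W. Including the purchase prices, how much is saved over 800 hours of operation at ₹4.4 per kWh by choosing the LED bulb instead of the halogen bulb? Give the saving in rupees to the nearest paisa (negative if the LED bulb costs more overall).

₹134.45

halogen bulb: ₹35.76 + (56/1000) kW × 800 h × ₹4.4 = ₹35.76 + ₹197.12 = ₹232.88
LED bulb: ₹70.27 + (8/1000) kW × 800 h × ₹4.4 = ₹70.27 + ₹28.16 = ₹98.43
Saving = ₹232.88 − ₹98.43 = ₹134.45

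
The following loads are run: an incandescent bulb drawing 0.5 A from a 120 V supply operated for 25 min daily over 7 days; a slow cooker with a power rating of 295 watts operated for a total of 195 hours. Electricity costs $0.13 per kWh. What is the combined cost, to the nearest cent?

$7.50

incandescent bulb: Power = 0.5 A × 120 V = 60 W = 0.06 kW
incandescent bulb: Runtime = 25 min × 7 = 175 min = 2.916666… h
incandescent bulb: 0.06 kW × 2.916666… h = 0.175 kWh
slow cooker: 0.295 kW × 195 h = 57.525 kWh
Total energy = 57.7 kWh
Cost = 57.7 × $0.13 = $7.50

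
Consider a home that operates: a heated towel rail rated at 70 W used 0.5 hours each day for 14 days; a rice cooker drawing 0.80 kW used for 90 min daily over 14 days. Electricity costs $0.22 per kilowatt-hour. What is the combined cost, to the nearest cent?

heated towel rail: Runtime = 0.5 h/day × 14 days = 7 h
heated towel rail: 0.07 kW × 7 h = 0.49 kWh
rice cooker: Runtime = 90 min × 14 = 1260 min = 21 h
rice cooker: 0.8 kW × 21 h = 16.8 kWh
Total energy = 17.29 kWh
Cost = 17.29 × $0.22 = $3.80

$3.80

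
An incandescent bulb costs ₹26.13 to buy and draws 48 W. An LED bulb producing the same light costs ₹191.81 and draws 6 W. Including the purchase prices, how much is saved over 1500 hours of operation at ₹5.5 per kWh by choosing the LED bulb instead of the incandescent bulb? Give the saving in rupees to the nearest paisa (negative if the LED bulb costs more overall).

incandescent bulb: ₹26.13 + (48/1000) kW × 1500 h × ₹5.5 = ₹26.13 + ₹396 = ₹422.13
LED bulb: ₹191.81 + (6/1000) kW × 1500 h × ₹5.5 = ₹191.81 + ₹49.5 = ₹241.31
Saving = ₹422.13 − ₹241.31 = ₹180.82

₹180.82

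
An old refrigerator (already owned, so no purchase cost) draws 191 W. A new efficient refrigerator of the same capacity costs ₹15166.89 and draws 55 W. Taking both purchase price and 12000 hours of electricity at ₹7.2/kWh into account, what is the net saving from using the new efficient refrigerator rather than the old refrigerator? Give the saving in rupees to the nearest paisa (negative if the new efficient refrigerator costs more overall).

old refrigerator: ₹0.00 + (191/1000) kW × 12000 h × ₹7.2 = ₹0.00 + ₹16502.4 = ₹16502.4
new efficient refrigerator: ₹15166.89 + (55/1000) kW × 12000 h × ₹7.2 = ₹15166.89 + ₹4752 = ₹19918.89
Saving = ₹16502.4 − ₹19918.89 = −₹3416.49

-₹3416.49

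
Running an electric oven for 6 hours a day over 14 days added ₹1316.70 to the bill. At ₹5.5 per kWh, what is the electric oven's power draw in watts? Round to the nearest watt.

Energy = ₹1316.70 ÷ ₹5.5/kWh = 239.4 kWh
Runtime = 6 h/day × 14 days = 84 h
Power = 239.4 kWh ÷ 84 h = 2.85 kW = 2850 W

2850 W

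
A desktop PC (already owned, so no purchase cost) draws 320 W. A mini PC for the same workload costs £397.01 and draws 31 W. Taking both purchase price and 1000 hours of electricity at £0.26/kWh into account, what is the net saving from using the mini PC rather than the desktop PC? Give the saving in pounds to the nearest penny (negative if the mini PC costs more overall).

desktop PC: £0.00 + (320/1000) kW × 1000 h × £0.26 = £0.00 + £83.2 = £83.2
mini PC: £397.01 + (31/1000) kW × 1000 h × £0.26 = £397.01 + £8.06 = £405.07
Saving = £83.2 − £405.07 = −£321.87

-£321.87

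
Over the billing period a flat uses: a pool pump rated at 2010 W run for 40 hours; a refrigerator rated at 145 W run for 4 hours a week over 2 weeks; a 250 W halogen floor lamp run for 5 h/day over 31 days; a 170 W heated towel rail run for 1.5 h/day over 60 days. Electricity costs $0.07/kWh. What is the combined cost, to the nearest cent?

$9.49

pool pump: 2.01 kW × 40 h = 80.4 kWh
refrigerator: Runtime = 4 h/week × 2 weeks = 8 h
refrigerator: 0.145 kW × 8 h = 1.16 kWh
halogen floor lamp: Runtime = 5 h/day × 31 days = 155 h
halogen floor lamp: 0.25 kW × 155 h = 38.75 kWh
heated towel rail: Runtime = 1.5 h/day × 60 days = 90 h
heated towel rail: 0.17 kW × 90 h = 15.3 kWh
Total energy = 135.61 kWh
Cost = 135.61 × $0.07 = $9.49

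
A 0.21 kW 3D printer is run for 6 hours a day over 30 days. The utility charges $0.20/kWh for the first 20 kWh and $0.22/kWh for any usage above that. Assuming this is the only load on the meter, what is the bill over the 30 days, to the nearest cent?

Runtime = 6 h/day × 30 days = 180 h
Energy = 0.21 kW × 180 h = 37.8 kWh
Tier 1 (0–20 kWh): 20 × $0.20 = $4
Above 20 kWh: 17.8 × $0.22 = $3.916
Bill = $7.92

$7.92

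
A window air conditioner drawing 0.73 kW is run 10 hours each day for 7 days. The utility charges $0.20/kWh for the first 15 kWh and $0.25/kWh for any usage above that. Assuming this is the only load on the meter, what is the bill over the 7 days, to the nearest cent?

Runtime = 10 h/day × 7 days = 70 h
Energy = 0.73 kW × 70 h = 51.1 kWh
Tier 1 (0–15 kWh): 15 × $0.20 = $3
Above 15 kWh: 36.1 × $0.25 = $9.025
Bill = $12.03

$12.03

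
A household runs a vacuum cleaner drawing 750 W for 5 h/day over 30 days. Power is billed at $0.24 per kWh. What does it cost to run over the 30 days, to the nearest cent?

Runtime = 5 h/day × 30 days = 150 h
Energy = 0.75 kW × 150 h = 112.5 kWh
Cost = 112.5 kWh × $0.24/kWh = $27.00

$27.00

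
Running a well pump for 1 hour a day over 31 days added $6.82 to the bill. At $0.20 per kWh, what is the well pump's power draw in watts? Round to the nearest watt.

Energy = $6.82 ÷ $0.20/kWh = 34.1 kWh
Runtime = 1 h/day × 31 days = 31 h
Power = 34.1 kWh ÷ 31 h = 1.1 kW = 1100 W

1100 W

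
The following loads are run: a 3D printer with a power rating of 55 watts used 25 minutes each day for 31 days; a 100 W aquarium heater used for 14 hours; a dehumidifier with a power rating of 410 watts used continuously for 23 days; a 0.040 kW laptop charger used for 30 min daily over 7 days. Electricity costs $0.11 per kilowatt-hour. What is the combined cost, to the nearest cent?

3D printer: Runtime = 25 min × 31 = 775 min = 12.916666… h
3D printer: 0.055 kW × 12.916666… h = 0.710416… kWh
aquarium heater: 0.1 kW × 14 h = 1.4 kWh
dehumidifier: Runtime = 24 h × 23 = 552 h
dehumidifier: 0.41 kW × 552 h = 226.32 kWh
laptop charger: Runtime = 30 min × 7 = 210 min = 3.5 h
laptop charger: 0.04 kW × 3.5 h = 0.14 kWh
Total energy = 228.570416… kWh
Cost = 228.570416… × $0.11 = $25.14

$25.14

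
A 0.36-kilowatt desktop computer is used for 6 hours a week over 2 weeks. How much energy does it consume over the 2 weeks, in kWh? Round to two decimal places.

Runtime = 6 h/week × 2 weeks = 12 h
Energy = 0.36 kW × 12 h = 4.32 kWh

4.32 kWh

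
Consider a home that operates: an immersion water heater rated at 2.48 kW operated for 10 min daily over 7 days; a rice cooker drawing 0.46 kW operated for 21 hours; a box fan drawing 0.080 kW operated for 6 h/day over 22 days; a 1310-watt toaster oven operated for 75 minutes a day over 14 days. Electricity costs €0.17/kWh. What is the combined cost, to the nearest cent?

€7.83

immersion water heater: Runtime = 10 min × 7 = 70 min = 1.166666… h
immersion water heater: 2.48 kW × 1.166666… h = 2.893333… kWh
rice cooker: 0.46 kW × 21 h = 9.66 kWh
box fan: Runtime = 6 h/day × 22 days = 132 h
box fan: 0.08 kW × 132 h = 10.56 kWh
toaster oven: Runtime = 75 min × 14 = 1050 min = 17.5 h
toaster oven: 1.31 kW × 17.5 h = 22.925 kWh
Total energy = 46.038333… kWh
Cost = 46.038333… × €0.17 = €7.83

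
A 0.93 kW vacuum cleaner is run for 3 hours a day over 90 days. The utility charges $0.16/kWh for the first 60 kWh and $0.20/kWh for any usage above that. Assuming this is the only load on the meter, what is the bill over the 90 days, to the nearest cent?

$47.82

Runtime = 3 h/day × 90 days = 270 h
Energy = 0.93 kW × 270 h = 251.1 kWh
Tier 1 (0–60 kWh): 60 × $0.16 = $9.6
Above 60 kWh: 191.1 × $0.20 = $38.22
Bill = $47.82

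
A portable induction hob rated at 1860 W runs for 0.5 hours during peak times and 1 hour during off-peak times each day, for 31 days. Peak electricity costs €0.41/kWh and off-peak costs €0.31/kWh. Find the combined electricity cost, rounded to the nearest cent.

€29.69

Peak energy = 1.86 kW × 0.5 h × 31 = 28.83 kWh
Off-peak energy = 1.86 kW × 1 h × 31 = 57.66 kWh
Cost = 28.83 × €0.41 + 57.66 × €0.31 = €11.8203 + €17.8746 = €29.69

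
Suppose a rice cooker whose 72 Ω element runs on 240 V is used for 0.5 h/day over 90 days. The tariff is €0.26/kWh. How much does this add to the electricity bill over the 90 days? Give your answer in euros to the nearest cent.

Power = V²/R = 240²/72 = 800 W = 0.8 kW
Runtime = 0.5 h/day × 90 days = 45 h
Energy = 0.8 kW × 45 h = 36 kWh
Cost = 36 kWh × €0.26/kWh = €9.36

€9.36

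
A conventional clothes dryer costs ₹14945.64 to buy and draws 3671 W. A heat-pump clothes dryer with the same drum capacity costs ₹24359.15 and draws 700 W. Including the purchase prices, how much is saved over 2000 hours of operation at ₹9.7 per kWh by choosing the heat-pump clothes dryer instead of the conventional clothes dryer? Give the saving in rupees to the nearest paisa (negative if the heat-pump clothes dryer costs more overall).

₹48223.89

conventional clothes dryer: ₹14945.64 + (3671/1000) kW × 2000 h × ₹9.7 = ₹14945.64 + ₹71217.4 = ₹86163.04
heat-pump clothes dryer: ₹24359.15 + (700/1000) kW × 2000 h × ₹9.7 = ₹24359.15 + ₹13580 = ₹37939.15
Saving = ₹86163.04 − ₹37939.15 = ₹48223.89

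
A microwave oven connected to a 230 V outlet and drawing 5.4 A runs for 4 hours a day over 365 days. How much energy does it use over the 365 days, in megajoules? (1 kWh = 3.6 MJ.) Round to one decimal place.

Power = 5.4 A × 230 V = 1242 W = 1.242 kW
Runtime = 4 h/day × 365 days = 1460 h
Energy = 1.242 kW × 1460 h = 1813.32 kWh
= 1813.32 × 3.6 MJ = 6528.0 MJ

6528.0 MJ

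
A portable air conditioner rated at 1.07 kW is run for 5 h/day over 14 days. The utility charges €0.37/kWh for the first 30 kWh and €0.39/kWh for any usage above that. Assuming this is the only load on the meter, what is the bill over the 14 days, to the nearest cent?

Runtime = 5 h/day × 14 days = 70 h
Energy = 1.07 kW × 70 h = 74.9 kWh
Tier 1 (0–30 kWh): 30 × €0.37 = €11.1
Above 30 kWh: 44.9 × €0.39 = €17.511
Bill = €28.61

€28.61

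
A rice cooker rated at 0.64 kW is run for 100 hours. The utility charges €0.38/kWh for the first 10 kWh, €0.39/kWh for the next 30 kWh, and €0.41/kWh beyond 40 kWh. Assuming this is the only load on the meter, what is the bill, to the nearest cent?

Energy = 0.64 kW × 100 h = 64 kWh
Tier 1 (0–10 kWh): 10 × €0.38 = €3.8
Tier 2 (10–40 kWh): 30 × €0.39 = €11.7
Above 40 kWh: 24 × €0.41 = €9.84
Bill = €25.34

€25.34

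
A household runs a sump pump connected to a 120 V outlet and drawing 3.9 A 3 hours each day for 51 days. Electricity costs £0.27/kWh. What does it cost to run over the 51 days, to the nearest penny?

Power = 3.9 A × 120 V = 468 W = 0.468 kW
Runtime = 3 h/day × 51 days = 153 h
Energy = 0.468 kW × 153 h = 71.604 kWh
Cost = 71.604 kWh × £0.27/kWh = £19.33

£19.33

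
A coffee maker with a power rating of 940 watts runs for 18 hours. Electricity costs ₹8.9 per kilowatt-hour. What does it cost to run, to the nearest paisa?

Energy = 0.94 kW × 18 h = 16.92 kWh
Cost = 16.92 kWh × ₹8.9/kWh = ₹150.59

₹150.59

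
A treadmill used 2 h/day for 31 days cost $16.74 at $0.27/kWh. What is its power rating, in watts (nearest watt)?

1000 W

Energy = $16.74 ÷ $0.27/kWh = 62 kWh
Runtime = 2 h/day × 31 days = 62 h
Power = 62 kWh ÷ 62 h = 1 kW = 1000 W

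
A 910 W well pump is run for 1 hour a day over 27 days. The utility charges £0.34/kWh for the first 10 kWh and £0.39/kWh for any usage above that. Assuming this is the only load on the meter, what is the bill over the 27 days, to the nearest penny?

£9.08

Runtime = 1 h/day × 27 days = 27 h
Energy = 0.91 kW × 27 h = 24.57 kWh
Tier 1 (0–10 kWh): 10 × £0.34 = £3.4
Above 10 kWh: 14.57 × £0.39 = £5.6823
Bill = £9.08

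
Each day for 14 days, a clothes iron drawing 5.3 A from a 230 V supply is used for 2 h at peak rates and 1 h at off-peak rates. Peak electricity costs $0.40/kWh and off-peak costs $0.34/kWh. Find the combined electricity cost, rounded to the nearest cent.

Power = 5.3 A × 230 V = 1219 W = 1.219 kW
Peak energy = 1.219 kW × 2 h × 14 = 34.132 kWh
Off-peak energy = 1.219 kW × 1 h × 14 = 17.066 kWh
Cost = 34.132 × $0.40 + 17.066 × $0.34 = $13.6528 + $5.80244 = $19.46

$19.46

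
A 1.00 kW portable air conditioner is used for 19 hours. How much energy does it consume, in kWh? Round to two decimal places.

19.00 kWh

Energy = 1 kW × 19 h = 19 kWh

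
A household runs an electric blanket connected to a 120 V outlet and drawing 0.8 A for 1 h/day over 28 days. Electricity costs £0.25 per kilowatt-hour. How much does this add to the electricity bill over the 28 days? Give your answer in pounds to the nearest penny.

£0.67

Power = 0.8 A × 120 V = 96 W = 0.096 kW
Runtime = 1 h/day × 28 days = 28 h
Energy = 0.096 kW × 28 h = 2.688 kWh
Cost = 2.688 kWh × £0.25/kWh = £0.67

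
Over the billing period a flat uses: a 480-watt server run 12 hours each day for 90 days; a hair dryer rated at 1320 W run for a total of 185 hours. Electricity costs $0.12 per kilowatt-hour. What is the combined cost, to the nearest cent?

server: Runtime = 12 h/day × 90 days = 1080 h
server: 0.48 kW × 1080 h = 518.4 kWh
hair dryer: 1.32 kW × 185 h = 244.2 kWh
Total energy = 762.6 kWh
Cost = 762.6 × $0.12 = $91.51

$91.51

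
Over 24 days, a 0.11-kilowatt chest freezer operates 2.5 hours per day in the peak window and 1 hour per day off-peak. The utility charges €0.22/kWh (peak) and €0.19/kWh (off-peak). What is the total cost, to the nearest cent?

€1.95

Peak energy = 0.11 kW × 2.5 h × 24 = 6.6 kWh
Off-peak energy = 0.11 kW × 1 h × 24 = 2.64 kWh
Cost = 6.6 × €0.22 + 2.64 × €0.19 = €1.452 + €0.5016 = €1.95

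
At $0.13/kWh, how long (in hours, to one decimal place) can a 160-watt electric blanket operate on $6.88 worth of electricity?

330.8 h

Energy available = $6.88 ÷ $0.13/kWh = 52.9231 kWh
Hours = 52.9231 kWh ÷ 0.16 kW = 330.8 h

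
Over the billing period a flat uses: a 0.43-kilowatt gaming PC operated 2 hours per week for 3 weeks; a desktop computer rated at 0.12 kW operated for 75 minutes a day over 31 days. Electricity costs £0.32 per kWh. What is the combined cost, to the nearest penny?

gaming PC: Runtime = 2 h/week × 3 weeks = 6 h
gaming PC: 0.43 kW × 6 h = 2.58 kWh
desktop computer: Runtime = 75 min × 31 = 2325 min = 38.75 h
desktop computer: 0.12 kW × 38.75 h = 4.65 kWh
Total energy = 7.23 kWh
Cost = 7.23 × £0.32 = £2.31

£2.31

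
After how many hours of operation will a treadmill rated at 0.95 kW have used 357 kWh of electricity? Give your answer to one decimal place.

375.8 h

Hours = 357 kWh ÷ 0.95 kW = 375.8 h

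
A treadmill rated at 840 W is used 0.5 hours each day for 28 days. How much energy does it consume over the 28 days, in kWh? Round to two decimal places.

11.76 kWh

Runtime = 0.5 h/day × 28 days = 14 h
Energy = 0.84 kW × 14 h = 11.76 kWh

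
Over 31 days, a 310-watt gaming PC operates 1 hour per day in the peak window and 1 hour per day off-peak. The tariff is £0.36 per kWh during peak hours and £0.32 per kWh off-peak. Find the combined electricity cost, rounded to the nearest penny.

£6.53

Peak energy = 0.31 kW × 1 h × 31 = 9.61 kWh
Off-peak energy = 0.31 kW × 1 h × 31 = 9.61 kWh
Cost = 9.61 × £0.36 + 9.61 × £0.32 = £3.4596 + £3.0752 = £6.53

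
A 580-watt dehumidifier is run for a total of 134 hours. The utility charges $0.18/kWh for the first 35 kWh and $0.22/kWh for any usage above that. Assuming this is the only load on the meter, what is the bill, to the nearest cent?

Energy = 0.58 kW × 134 h = 77.72 kWh
Tier 1 (0–35 kWh): 35 × $0.18 = $6.3
Above 35 kWh: 42.72 × $0.22 = $9.3984
Bill = $15.70

$15.70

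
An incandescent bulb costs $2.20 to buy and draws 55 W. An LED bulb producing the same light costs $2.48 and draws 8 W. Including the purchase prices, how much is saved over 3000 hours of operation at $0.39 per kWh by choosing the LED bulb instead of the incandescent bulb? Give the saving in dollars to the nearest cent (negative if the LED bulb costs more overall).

incandescent bulb: $2.20 + (55/1000) kW × 3000 h × $0.39 = $2.20 + $64.35 = $66.55
LED bulb: $2.48 + (8/1000) kW × 3000 h × $0.39 = $2.48 + $9.36 = $11.84
Saving = $66.55 − $11.84 = $54.71

$54.71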